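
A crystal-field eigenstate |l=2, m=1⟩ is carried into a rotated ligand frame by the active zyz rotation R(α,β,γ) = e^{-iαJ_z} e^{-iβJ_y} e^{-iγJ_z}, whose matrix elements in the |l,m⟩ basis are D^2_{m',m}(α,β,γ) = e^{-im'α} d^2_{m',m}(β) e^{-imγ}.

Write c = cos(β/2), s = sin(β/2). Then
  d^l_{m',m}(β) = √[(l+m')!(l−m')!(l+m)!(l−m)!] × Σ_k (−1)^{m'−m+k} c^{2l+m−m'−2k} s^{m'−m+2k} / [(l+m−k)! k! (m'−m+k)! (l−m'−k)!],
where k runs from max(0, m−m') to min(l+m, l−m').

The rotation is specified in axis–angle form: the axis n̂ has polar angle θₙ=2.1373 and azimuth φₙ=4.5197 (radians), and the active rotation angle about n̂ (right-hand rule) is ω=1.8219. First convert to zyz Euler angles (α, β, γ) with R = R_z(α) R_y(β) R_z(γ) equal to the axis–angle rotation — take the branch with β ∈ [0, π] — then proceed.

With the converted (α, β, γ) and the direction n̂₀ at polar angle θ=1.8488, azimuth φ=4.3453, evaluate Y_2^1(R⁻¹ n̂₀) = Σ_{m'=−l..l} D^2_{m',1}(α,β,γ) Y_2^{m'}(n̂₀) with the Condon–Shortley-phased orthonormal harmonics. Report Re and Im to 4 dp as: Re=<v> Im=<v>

Re=0.0469 Im=-0.2960

Axis–angle → zyz. n̂ = (sinθₙcosφₙ, sinθₙsinφₙ, cosθₙ) = (-0.161583, -0.828167, -0.536685), ω = 1.8219.
R = I cosω + sinω [n̂]ₓ + (1−cosω) n̂n̂ᵀ gives
  R = [-0.215877, +0.686922, -0.693927; -0.352786, +0.607804, +0.711418; +0.910461, +0.398386, +0.111126]
β = atan2(√(R₁₃²+R₂₃²), R₃₃) = 1.459441; α = atan2(R₂₃, R₁₃) mod 2π = 2.343749; γ = atan2(R₃₂, −R₃₁) mod 2π = 2.729127
Need the full column D^2_{m',1} for m'=−2..2 at α=2.3437, β=1.4594, γ=2.7291.
cos(β/2)=0.745361, sin(β/2)=0.666661
d^2_{-2,1}: single k=3 term ⇒ +0.441684;  D = -0.166932+0.408924i
d^2_{-1,1}: k∈[2..3] ⇒ +0.740738 -0.197524 = +0.543214;  D = +0.503373-0.204199i
d^2_{0,1}: k∈[1..2] ⇒ +0.676209 -0.540951 = +0.135258;  D = -0.123914-0.054221i
d^2_{1,1}: k∈[0..1] ⇒ +0.308650 -0.740738 = -0.432088;  D = -0.152411-0.404316i
d^2_{2,1}: single k=0 term ⇒ -0.552122;  D = -0.233849+0.500153i
Y_2^{m'}(θ=1.8488,φ=4.3453) and Σ D·Y over m':
  (-0.1669+0.4089i)·(-0.2652-0.2393i)  (+0.5034-0.2042i)·(+0.0732-0.1903i)  (-0.1239-0.0542i)·(-0.2441+0.0000i)  (-0.1524-0.4043i)·(-0.0732-0.1903i)  (-0.2338+0.5002i)·(-0.2652+0.2393i)
Y_2^1(R⁻¹ n̂) = +0.046881-0.295975i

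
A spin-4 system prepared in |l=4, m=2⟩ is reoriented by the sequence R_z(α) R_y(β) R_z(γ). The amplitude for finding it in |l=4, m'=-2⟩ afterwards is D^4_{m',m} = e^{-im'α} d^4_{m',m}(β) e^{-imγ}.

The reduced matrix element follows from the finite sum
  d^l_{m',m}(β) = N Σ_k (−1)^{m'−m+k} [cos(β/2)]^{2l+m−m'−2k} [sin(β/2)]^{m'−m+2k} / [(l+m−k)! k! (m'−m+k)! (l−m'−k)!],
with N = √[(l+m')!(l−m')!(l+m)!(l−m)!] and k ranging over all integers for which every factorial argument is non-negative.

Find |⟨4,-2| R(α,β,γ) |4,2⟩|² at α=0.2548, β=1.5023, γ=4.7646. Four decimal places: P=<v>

P=0.1076

D^4_{-2,2}(0.2548,1.5023,4.7646) = e^{-i·-2·0.2548}·d^4_{-2,2}(1.5023)·e^{-i·2·4.7646}. Compute d first:
c=cos(1.502300/2)=0.730905, s=sin(1.502300/2)=0.682480; N=√[2·720·720·2]=1440.000000
The bounds max(0,m−m')=4 and min(l+m,l−m')=6 give 3 terms
  k=4: (−1)^0·1440.0000/(96)·0.7309^4·0.6825^4 = +0.928737
  k=5: (−1)^1·1440.0000/(120)·0.7309^2·0.6825^6 = -0.647800
  k=6: (−1)^2·1440.0000/(1440)·0.7309^0·0.6825^8 = +0.047067
d^4_{-2,2}(1.5023) = +0.928737 -0.647800 +0.047067 = +0.328004
|D^4_{-2,2}|² = |d^4_{-2,2}(β)|² = (+0.328004)² = 0.107587 (the z-rotation phases have unit modulus)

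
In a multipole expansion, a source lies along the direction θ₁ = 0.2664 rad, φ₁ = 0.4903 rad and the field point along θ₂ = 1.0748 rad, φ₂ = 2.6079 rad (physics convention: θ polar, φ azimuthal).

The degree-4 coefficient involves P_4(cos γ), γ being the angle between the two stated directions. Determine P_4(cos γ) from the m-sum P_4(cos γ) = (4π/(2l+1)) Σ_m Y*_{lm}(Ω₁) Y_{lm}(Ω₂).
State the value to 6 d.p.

0.002326

Addition theorem: P_4(cos γ) = (4π/9) Σ_m Y*_{lm}(Ω₁) Y_{lm}(Ω₂), m = −4…4:
  [-4]  conj(Y_{4,-4})(Ω₁) = -0.000809+0.001966i ; Y_{4,-4}(Ω₂) = -0.141536+0.223772i ; Δ = -0.000325-0.000459i
  [-3]  conj(Y_{4,-3})(Ω₁) = +0.002197+0.021922i ; Y_{4,-3}(Ω₂) = +0.012269-0.405055i ; Δ = +0.008907-0.000621i
  [-2]  conj(Y_{4,-2})(Ω₁) = +0.071157+0.106229i ; Y_{4,-2}(Ω₂) = +0.073077+0.132689i ; Δ = -0.008896+0.017205i
  [-1]  conj(Y_{4,-1})(Ω₁) = +0.372564+0.198865i ; Y_{4,-1}(Ω₂) = +0.241155+0.142495i ; Δ = +0.061508+0.101046i
  [+0]  conj(Y_{4,0})(Ω₁) = +0.570806-0.000000i ; Y_{4,0}(Ω₂) = -0.211493+0.000000i ; Δ = -0.120721+0.000000i
  [+1]  conj(Y_{4,1})(Ω₁) = -0.372564+0.198865i ; Y_{4,1}(Ω₂) = -0.241155+0.142495i ; Δ = +0.061508-0.101046i
  [+2]  conj(Y_{4,2})(Ω₁) = +0.071157-0.106229i ; Y_{4,2}(Ω₂) = +0.073077-0.132689i ; Δ = -0.008896-0.017205i
  [+3]  conj(Y_{4,3})(Ω₁) = -0.002197+0.021922i ; Y_{4,3}(Ω₂) = -0.012269-0.405055i ; Δ = +0.008907+0.000621i
  [+4]  conj(Y_{4,4})(Ω₁) = -0.000809-0.001966i ; Y_{4,4}(Ω₂) = -0.141536-0.223772i ; Δ = -0.000325+0.000459i
Accumulated sum +0.001666-0.000000i; after 4π/(2l+1) scaling, +0.002326-0.000000i ⇒ P_4 = 0.002326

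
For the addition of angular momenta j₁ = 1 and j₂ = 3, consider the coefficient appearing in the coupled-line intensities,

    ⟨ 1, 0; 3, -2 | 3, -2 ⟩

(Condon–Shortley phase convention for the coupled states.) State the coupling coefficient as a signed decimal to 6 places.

√[7·1!1!5!/8! · 1!1!1!5!1!5!] = √(300)
  +(−1)^0/∏(0,1,1,1,0,4)! = 1/24  (running 1/24)
  +(−1)^1/∏(1,0,0,0,1,5)! = -1/120  (running 1/30)
⟨..|..⟩ = √(300)·(1/30) = +0.577350

+0.577350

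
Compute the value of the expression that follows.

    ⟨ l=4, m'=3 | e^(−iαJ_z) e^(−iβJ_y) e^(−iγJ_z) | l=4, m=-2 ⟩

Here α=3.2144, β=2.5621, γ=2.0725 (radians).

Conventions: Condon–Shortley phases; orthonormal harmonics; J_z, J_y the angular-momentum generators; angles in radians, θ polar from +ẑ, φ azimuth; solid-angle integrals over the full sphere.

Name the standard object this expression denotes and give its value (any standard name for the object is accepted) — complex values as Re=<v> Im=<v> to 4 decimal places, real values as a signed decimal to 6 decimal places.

Wigner D-matrix element, Re=0.4116 Im=0.4113

This is a Wigner D-matrix element — the rotation-matrix element ⟨l m'| R(α,β,γ) |l m⟩ in the angular-momentum basis.
D^4_{3,-2}(3.2144,2.5621,2.0725) = e^{-i·3·3.2144}·d^4_{3,-2}(2.5621)·e^{-i·-2·2.0725}. Compute d first:
With c≡cos(β/2)=0.285709 and s≡sin(β/2)=0.958316, N=[5040·1·2·720]^{1/2}=2693.993318
k: max(0,(-2)−(3))=0 … min(4+(-2),4−(3))=1
  k=0: (−1)^5·2693.9933/(240)·0.2857^3·0.9583^5 = -0.211593
  k=1: (−1)^6·2693.9933/(720)·0.2857^1·0.9583^7 = +0.793507
d^4_{3,-2}(2.5621) = -0.211593 +0.793507 = +0.581913
Attach z-rotation phases: D = e^{-i(3)(3.2144)}·(+0.581913)·e^{-i(-2)(2.0725)} = +0.411645+0.411305i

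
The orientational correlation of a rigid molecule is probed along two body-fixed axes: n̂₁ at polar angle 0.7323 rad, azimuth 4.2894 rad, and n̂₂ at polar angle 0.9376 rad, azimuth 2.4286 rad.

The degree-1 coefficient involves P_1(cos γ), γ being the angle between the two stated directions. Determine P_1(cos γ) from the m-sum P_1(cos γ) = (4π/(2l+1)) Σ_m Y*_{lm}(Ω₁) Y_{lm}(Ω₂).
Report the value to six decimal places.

0.285907

Addition theorem: P_1(cos γ) = (4π/3) Σ_m Y*_{lm}(Ω₁) Y_{lm}(Ω₂), m = −1…1:
  m=-1: Y*=(-0.094819, -0.210633)  Y=(-0.210672, -0.182178)  product (-0.018397, 0.061648)
  m=+0: Y*=(0.363344, -0.000000)  Y=(0.289118, 0.000000)  product (0.105049, 0.000000)
  m=+1: Y*=(0.094819, -0.210633)  Y=(0.210672, -0.182178)  product (-0.018397, -0.061648)
Total Σ_m = (0.068255, 0.000000). Multiply by 4.188790: (0.285907, 0.000000). P_1(cos γ) = 0.285907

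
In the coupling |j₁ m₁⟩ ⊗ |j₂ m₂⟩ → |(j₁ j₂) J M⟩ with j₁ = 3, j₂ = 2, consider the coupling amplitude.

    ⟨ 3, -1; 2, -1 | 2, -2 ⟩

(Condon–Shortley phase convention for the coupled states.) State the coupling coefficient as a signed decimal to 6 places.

−√(3/14) = -0.462910

j₁+j₂−J=3  J+j₁−j₂=3  J−j₁+j₂=1  j₁+j₂+J+1=8
(j₁±m₁, j₂±m₂, J±M) = (2,4,1,3,0,4)
P² = 216/7
sum k=1..1:
  [1] −1/12 = -1/12
S = -1/12
C² = P²·S² = 3/14 ; C = -0.462910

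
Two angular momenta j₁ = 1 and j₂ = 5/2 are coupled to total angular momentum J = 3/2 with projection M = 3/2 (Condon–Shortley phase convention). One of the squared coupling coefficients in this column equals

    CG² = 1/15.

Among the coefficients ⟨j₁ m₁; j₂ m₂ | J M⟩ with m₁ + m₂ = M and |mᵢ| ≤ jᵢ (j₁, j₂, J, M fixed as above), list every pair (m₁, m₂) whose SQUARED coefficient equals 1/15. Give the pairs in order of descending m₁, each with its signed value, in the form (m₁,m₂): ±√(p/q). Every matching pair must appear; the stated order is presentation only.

(1,1/2): +√(1/15)

Admissible pairs with m₁+m₂ = M = 3/2: (-1,5/2), (0,3/2), (1,1/2)
  (m₁,m₂)=(1,1/2): CG² = 1/15, CG = +√(1/15)   ← matches the target
  (m₁,m₂)=(0,3/2): CG² = 4/15, CG = −√(4/15)
  (m₁,m₂)=(-1,5/2): CG² = 2/3, CG = +√(2/3)
Pairs with CG² = 1/15: (1,1/2): +√(1/15)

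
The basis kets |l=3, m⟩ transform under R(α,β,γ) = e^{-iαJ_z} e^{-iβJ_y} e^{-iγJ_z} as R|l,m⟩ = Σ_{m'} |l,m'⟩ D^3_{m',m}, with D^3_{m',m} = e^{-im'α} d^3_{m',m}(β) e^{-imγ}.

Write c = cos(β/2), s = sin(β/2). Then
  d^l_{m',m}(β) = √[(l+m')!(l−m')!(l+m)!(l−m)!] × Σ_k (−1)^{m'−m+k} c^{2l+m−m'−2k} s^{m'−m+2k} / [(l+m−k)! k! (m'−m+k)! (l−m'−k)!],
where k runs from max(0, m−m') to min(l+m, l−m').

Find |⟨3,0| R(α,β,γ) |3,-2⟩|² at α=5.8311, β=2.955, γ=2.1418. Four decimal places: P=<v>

P=0.0021

Split into d^3_{0,-2}(β=2.9550) × two z-phases.
With c≡cos(β/2)=0.093161 and s≡sin(β/2)=0.995651, N=[6·6·1·120]^{1/2}=65.726707
The bounds max(0,m−m')=0 and min(l+m,l−m')=1 give 2 terms
  k=0: (−1)^2·65.7267/(12)·0.0932^4·0.9957^2 = +0.000409
  k=1: (−1)^3·65.7267/(12)·0.0932^2·0.9957^4 = -0.046715
d^3_{0,-2}(2.9550) = +0.000409 -0.046715 = -0.046306
|D^3_{0,-2}|² = |d^3_{0,-2}(β)|² = (-0.046306)² = 0.002144 (the z-rotation phases have unit modulus)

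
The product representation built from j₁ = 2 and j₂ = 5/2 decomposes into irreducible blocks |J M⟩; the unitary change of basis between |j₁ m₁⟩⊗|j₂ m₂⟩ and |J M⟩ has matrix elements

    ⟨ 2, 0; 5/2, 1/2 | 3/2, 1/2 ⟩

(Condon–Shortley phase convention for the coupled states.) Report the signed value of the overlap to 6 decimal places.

+0.239046  (= +√(2/35))

√[4·3!1!2!/7! · 2!2!3!2!2!1!] = √(32/35)
  +(−1)^1/∏(1,2,1,2,0,0)! = -1/4  (running -1/4)
  +(−1)^2/∏(2,1,0,1,1,1)! = 1/2  (running 1/4)
⟨..|..⟩ = √(32/35)·(1/4) = +0.239046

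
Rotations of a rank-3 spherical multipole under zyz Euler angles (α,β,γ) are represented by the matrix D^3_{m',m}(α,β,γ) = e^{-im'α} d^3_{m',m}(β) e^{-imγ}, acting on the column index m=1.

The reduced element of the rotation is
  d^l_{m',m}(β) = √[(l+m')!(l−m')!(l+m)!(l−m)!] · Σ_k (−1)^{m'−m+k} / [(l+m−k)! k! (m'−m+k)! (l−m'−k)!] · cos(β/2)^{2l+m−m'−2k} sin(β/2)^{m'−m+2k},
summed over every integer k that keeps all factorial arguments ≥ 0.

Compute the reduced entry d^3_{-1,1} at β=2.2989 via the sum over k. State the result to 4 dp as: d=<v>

d=-0.2107

d^3_{-1,1}(β=2.2989) via the finite sum:
Half-angle: c=0.408989, s=0.912539. N=√(2·24·24·2)=48.000000
The bounds max(0,m−m')=2 and min(l+m,l−m')=4 give 3 terms
  k=2: (−1)^0·48.0000/(8)·0.4090^4·0.9125^2 = +0.139798
  k=3: (−1)^1·48.0000/(6)·0.4090^2·0.9125^4 = -0.927940
  k=4: (−1)^2·48.0000/(48)·0.4090^0·0.9125^6 = +0.577443
d^3_{-1,1}(2.2989) = +0.139798 -0.927940 +0.577443 = -0.210699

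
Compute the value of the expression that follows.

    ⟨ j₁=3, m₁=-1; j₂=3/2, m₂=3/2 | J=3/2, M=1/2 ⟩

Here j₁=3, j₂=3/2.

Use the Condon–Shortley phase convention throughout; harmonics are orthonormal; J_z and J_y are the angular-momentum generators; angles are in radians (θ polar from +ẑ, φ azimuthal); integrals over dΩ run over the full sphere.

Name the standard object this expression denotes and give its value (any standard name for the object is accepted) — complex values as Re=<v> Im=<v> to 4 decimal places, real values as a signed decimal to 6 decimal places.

This is a Clebsch–Gordan (vector-coupling) coefficient.
triangle: 3!·3!·0!/7! = 36/5040
(j±m)!: 2!·4!·3!·0!·2!·1! = 576
prefactor² = (2J+1)·Δ·N² = 576/35
  k=3: −1/(3!·0!·1!·0!·2!·0!) = -1/12
Σ = -1/12  ⇒  CG² = 576/35·(-1/12)² = 4/35
CG = −√(4/35) = -0.338062

Clebsch–Gordan coefficient, −√(4/35) ≈ -0.338062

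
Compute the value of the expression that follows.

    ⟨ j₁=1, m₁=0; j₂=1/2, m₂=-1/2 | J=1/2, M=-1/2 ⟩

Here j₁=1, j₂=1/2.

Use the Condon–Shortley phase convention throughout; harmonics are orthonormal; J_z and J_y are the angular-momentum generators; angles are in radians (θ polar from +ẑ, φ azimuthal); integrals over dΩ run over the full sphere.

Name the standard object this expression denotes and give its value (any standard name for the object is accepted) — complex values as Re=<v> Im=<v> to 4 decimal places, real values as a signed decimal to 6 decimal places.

Clebsch–Gordan coefficient, +√(1/3) ≈ +0.577350

This is a Clebsch–Gordan (vector-coupling) coefficient.
j₁+j₂−J=1  J+j₁−j₂=1  J−j₁+j₂=0  j₁+j₂+J+1=3
(j₁±m₁, j₂±m₂, J±M) = (1,1,0,1,0,1)
P² = 1/3
sum k=0..0:
  [0] +1/1 = 1
S = 1
C² = P²·S² = 1/3 ; C = +0.577350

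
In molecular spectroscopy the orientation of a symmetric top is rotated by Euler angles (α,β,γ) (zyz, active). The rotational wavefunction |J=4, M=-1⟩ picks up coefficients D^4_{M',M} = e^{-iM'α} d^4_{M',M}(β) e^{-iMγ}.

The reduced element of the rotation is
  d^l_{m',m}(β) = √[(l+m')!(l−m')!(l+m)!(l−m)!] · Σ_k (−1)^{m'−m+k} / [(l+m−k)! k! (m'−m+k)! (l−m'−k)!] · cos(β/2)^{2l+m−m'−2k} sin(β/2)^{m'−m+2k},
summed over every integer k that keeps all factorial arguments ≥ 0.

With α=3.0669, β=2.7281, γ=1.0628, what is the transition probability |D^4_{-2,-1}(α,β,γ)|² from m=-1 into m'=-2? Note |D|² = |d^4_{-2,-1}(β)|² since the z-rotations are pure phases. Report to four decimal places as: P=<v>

First d^4_{-2,-1}(β=2.7281), then the phase factors e^{-i(-2)α} and e^{-i(-1)γ}:
c=cos(2.728100/2)=0.205277, s=sin(2.728100/2)=0.978704; N=√[2·720·6·120]=1018.233765
k: max(0,(-1)−(-2))=1 … min(4+(-1),4−(-2))=3
  k=1: (−1)^0·1018.2338/(240)·0.2053^7·0.9787^1 = +0.000064
  k=2: (−1)^1·1018.2338/(48)·0.2053^5·0.9787^3 = -0.007249
  k=3: (−1)^2·1018.2338/(72)·0.2053^3·0.9787^5 = +0.109848
d^4_{-2,-1}(2.7281) = +0.000064 -0.007249 +0.109848 = +0.102663
|D^4_{-2,-1}|² = |d^4_{-2,-1}(β)|² = (+0.102663)² = 0.010540 (the z-rotation phases have unit modulus)

P=0.0105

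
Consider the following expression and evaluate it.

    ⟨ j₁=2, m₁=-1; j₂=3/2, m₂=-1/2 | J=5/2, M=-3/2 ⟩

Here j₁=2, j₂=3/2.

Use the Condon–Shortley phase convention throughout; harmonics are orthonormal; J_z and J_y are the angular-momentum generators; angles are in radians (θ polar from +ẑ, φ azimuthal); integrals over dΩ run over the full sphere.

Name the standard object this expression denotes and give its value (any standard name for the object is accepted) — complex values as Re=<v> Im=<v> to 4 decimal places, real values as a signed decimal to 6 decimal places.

This is a Clebsch–Gordan (vector-coupling) coefficient.
triangle: 1!*3!*2!/7! = 12/5040
(j±m)!: 1!*3!*1!*2!*1!*4! = 288
prefactor² = (2J+1)*Δ*N² = 144/35
  k=0: +1/(0!*1!*3!*1!*0!*1!) = 1/6
  k=1: −1/(1!*0!*2!*0!*1!*2!) = -1/4
Σ = -1/12  ⇒  CG² = 144/35*(-1/12)² = 1/35
CG = −√(1/35) = -0.169031

Clebsch–Gordan coefficient, −√(1/35) ≈ -0.169031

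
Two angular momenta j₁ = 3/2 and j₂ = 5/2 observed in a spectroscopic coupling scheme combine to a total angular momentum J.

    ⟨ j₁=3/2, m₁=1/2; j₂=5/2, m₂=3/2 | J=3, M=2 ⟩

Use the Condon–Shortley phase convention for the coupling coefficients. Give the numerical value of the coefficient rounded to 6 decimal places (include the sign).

-0.288675  (= −√(1/12))

j₁+j₂−J=1  J+j₁−j₂=2  J−j₁+j₂=4  j₁+j₂+J+1=8
(j₁±m₁, j₂±m₂, J±M) = (2,1,4,1,5,1)
P² = 48
sum k=0..1:
  [0] +1/24 = 1/24
  [1] −1/12 = -1/12
S = -1/24
C² = P²·S² = 1/12 ; C = -0.288675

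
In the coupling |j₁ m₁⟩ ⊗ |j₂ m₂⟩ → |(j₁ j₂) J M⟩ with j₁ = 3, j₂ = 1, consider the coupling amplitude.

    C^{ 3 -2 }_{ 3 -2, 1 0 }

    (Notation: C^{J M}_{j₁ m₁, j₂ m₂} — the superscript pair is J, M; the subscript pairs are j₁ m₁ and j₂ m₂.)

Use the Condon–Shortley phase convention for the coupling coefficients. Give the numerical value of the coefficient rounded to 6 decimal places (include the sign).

−√(1/3) ≈ -0.577350

√[7·1!5!1!/8! · 1!5!1!1!1!5!] = √(300)
  +(−1)^0/∏(0,1,5,1,0,0)! = 1/120  (running 1/120)
  +(−1)^1/∏(1,0,4,0,1,1)! = -1/24  (running -1/30)
⟨..|..⟩ = √(300)·(-1/30) = -0.577350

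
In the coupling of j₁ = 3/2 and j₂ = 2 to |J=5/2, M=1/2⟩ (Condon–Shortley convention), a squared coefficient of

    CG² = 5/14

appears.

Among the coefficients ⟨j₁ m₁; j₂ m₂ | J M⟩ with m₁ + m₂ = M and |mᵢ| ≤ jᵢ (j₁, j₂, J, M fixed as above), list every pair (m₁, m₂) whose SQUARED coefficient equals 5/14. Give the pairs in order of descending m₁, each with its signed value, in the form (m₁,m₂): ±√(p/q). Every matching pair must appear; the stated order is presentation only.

Admissible pairs with m₁+m₂ = M = 1/2: (-3/2,2), (-1/2,1), (1/2,0), (3/2,-1)
  (m₁,m₂)=(3/2,-1): CG² = 27/70, CG = +√(27/70)
  (m₁,m₂)=(1/2,0): CG² = 3/35, CG = +√(3/35)
  (m₁,m₂)=(-1/2,1): CG² = 5/14, CG = −√(5/14)   ← matches the target
  (m₁,m₂)=(-3/2,2): CG² = 6/35, CG = −√(6/35)
Pairs with CG² = 5/14: (-1/2,1): −√(5/14)

(-1/2,1): −√(5/14)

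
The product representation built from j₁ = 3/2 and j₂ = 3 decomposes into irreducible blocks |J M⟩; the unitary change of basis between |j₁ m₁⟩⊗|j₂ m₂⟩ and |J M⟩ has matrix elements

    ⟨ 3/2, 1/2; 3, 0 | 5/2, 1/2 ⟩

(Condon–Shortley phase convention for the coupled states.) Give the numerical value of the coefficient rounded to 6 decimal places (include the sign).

j₁+j₂−J=2  J+j₁−j₂=1  J−j₁+j₂=4  j₁+j₂+J+1=8
(j₁±m₁, j₂±m₂, J±M) = (2,1,3,3,3,2)
P² = 216/35
sum k=0..1:
  [0] +1/12 = 1/12
  [1] −1/4 = -1/4
S = -1/6
C² = P²·S² = 6/35 ; C = -0.414039

-0.414039  (= −√(6/35))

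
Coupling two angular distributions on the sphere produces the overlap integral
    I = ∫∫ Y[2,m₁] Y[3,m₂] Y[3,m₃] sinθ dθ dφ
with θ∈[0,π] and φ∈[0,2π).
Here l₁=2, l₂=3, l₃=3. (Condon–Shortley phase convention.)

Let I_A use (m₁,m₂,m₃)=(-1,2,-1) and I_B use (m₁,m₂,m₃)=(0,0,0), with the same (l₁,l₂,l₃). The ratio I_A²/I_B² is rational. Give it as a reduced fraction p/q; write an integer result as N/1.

l's match ⇒ only the (l;m) 3-j factors differ between A and B.
A: triangle coeff Δ(2,3,3) = 1/3780; Σ_t [1,2]: t=1:−1/48 t=2:+1/12 = 1/16; (3j)²=1/28 [(2 3 3; -1 2 -1)], sign=+1
B: triangle coeff Δ(2,3,3) = 1/3780; Σ_t [0,2]: t=0:+1/24 t=1:−1/4 t=2:+1/24 = -1/6; (3j)²=4/105 [(2 3 3; 0 0 0)], sign=+1
I_A²/I_B² = (1/28)/(4/105) = 15/16

15/16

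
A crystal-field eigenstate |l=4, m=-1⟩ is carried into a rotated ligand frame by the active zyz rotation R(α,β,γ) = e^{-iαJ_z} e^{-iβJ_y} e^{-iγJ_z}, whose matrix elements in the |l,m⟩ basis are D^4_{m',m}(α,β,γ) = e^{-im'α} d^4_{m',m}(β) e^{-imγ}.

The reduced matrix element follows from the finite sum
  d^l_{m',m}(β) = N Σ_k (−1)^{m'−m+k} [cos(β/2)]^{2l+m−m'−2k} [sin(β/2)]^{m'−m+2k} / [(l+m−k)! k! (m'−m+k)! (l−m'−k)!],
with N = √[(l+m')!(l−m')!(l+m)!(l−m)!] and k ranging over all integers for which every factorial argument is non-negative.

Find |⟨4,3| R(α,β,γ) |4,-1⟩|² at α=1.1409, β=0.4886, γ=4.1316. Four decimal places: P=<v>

First d^4_{3,-1}(β=0.4886), then the phase factors e^{-i(3)α} and e^{-i(-1)γ}:
Half-angle: c=0.970307, s=0.241877. N=√(5040·1·6·120)=1904.940944
k: max(0,(-1)−(3))=0 … min(4+(-1),4−(3))=1
  k=0: (−1)^4·1904.9409/(144)·0.9703^4·0.2419^4 = +0.040136
  k=1: (−1)^5·1904.9409/(240)·0.9703^2·0.2419^6 = -0.001496
d^4_{3,-1}(0.4886) = +0.040136 -0.001496 = +0.038640
|D^4_{3,-1}|² = |d^4_{3,-1}(β)|² = (+0.038640)² = 0.001493 (the z-rotation phases have unit modulus)

P=0.0015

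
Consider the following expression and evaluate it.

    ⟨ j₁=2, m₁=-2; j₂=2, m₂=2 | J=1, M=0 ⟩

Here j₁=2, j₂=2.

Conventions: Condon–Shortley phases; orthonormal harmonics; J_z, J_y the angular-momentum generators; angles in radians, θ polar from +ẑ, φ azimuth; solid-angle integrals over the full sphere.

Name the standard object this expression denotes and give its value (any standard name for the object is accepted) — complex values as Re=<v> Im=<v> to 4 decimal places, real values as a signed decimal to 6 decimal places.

Clebsch–Gordan coefficient, −√(2/5) ≈ -0.632456

This is a Clebsch–Gordan (vector-coupling) coefficient.
j₁+j₂−J=3  J+j₁−j₂=1  J−j₁+j₂=1  j₁+j₂+J+1=6
(j₁±m₁, j₂±m₂, J±M) = (0,4,4,0,1,1)
P² = 72/5
sum k=3..3:
  [3] −1/6 = -1/6
S = -1/6
C² = P²·S² = 2/5 ; C = -0.632456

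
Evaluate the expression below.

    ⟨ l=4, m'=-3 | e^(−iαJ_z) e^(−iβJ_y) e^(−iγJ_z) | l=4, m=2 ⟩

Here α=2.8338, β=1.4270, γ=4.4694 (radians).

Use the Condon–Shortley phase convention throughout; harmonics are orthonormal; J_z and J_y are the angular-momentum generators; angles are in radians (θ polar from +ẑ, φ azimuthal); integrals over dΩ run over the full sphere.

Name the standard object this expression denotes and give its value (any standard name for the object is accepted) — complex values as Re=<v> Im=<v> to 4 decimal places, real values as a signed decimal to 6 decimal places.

Wigner D-matrix element, Re=0.3959 Im=-0.1851

This is a Wigner D-matrix element — the rotation-matrix element ⟨l m'| R(α,β,γ) |l m⟩ in the angular-momentum basis.
First d^4_{-3,2}(β=1.4270), then the phase factors e^{-i(-3)α} and e^{-i(2)γ}:
Half-angle: c=0.756076, s=0.654484. N=√(1·5040·720·2)=2693.993318
Admissible k: 5..6 (factorial args all ≥0)
  k=5: (−1)^0·2693.9933/(240)·0.7561^3·0.6545^5 = +0.582608
  k=6: (−1)^1·2693.9933/(720)·0.7561^1·0.6545^7 = -0.145520
d^4_{-3,2}(1.4270) = +0.582608 -0.145520 = +0.437088
D = (-0.603129+0.797644i)·(+0.437088)·(-0.884219-0.467073i) = +0.395939-0.185144i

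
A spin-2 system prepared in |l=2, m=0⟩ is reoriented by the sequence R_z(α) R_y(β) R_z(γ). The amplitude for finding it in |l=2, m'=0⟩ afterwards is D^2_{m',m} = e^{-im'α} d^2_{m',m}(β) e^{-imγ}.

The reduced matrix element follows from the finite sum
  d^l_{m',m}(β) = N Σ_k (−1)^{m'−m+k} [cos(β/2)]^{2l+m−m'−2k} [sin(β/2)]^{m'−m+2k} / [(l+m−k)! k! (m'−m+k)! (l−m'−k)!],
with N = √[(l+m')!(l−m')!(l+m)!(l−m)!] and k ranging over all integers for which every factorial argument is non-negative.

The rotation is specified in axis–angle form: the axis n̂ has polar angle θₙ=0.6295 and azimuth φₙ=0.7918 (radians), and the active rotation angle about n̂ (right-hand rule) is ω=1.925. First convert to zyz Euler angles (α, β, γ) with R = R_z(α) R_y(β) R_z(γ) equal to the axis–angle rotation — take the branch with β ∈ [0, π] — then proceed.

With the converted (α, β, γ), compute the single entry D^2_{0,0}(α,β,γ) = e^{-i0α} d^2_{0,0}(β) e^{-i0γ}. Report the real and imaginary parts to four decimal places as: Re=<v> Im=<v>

Axis–angle → zyz. n̂ = (sinθₙcosφₙ, sinθₙsinφₙ, cosθₙ) = (+0.413629, +0.418959, +0.808322), ω = 1.9250.
R = I cosω + sinω [n̂]ₓ + (1−cosω) n̂n̂ᵀ gives
  R = [-0.116414, -0.524744, +0.843262; +0.991543, -0.110437, +0.068162; +0.057360, +0.844066, +0.533163]
β = atan2(√(R₁₃²+R₂₃²), R₃₃) = 1.008461; α = atan2(R₂₃, R₁₃) mod 2π = 0.080656; γ = atan2(R₃₂, −R₃₁) mod 2π = 1.638648
Split into d^2_{0,0}(β=1.0085) × two z-phases.
c=cos(1.008461/2)=0.875546, s=sin(1.008461/2)=0.483134; N=√[2·2·2·2]=4.000000
The bounds max(0,m−m')=0 and min(l+m,l−m')=2 give 3 terms
  k=0: (−1)^0·4.0000/(4)·0.8755^4·0.4831^0 = +0.587647
  k=1: (−1)^1·4.0000/(1)·0.8755^2·0.4831^2 = -0.715737
  k=2: (−1)^2·4.0000/(4)·0.8755^0·0.4831^4 = +0.054484
d^2_{0,0}(1.0085) = +0.587647 -0.715737 +0.054484 = -0.073606
Attach z-rotation phases: D = e^{-i(0)(0.0807)}·(-0.073606)·e^{-i(0)(1.6386)} = -0.073606+0.000000i

Re=-0.0736 Im=0.0000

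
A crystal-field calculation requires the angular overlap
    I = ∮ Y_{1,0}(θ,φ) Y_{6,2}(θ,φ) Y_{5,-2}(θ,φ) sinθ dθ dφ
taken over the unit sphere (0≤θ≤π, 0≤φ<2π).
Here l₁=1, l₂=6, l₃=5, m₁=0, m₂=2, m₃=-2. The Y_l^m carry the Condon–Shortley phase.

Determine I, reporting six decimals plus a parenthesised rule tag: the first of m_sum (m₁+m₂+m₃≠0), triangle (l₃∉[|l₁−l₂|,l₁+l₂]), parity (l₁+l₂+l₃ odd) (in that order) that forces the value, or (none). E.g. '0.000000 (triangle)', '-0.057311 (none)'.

m-sum 0 ✓  L=12 even ✓  5≤5≤7 ✓
Π(2lᵢ+1) = 3×13×11 = 429
triangle coeff Δ(1,6,5) = 1/858
Σ_t [1,1]: t=1:−1/14400 = -1/14400
(3j)²=6/143 [(1 6 5; 0 0 0)], sign=+1
Σ_t [1,1]: t=1:−1/30240 = -1/30240
(3j)²=16/429 [(1 6 5; 0 2 -2)], sign=+1
⇒ 4πI² = 96/143
I = (+1)√(96/143/(4π)) = 0.23113338
No selection rule forces the value: the integral is nonzero (none).

0.231133 (none)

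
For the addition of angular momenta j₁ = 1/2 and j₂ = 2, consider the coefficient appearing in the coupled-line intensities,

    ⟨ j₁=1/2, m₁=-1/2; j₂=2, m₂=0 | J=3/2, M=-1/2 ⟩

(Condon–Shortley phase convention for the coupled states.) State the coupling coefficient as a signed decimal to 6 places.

-0.632456

√[4·1!0!3!/5! · 0!1!2!2!1!2!] = √(8/5)
  +(−1)^1/∏(1,0,0,1,0,2)! = -1/2  (running -1/2)
⟨..|..⟩ = √(8/5)·(-1/2) = -0.632456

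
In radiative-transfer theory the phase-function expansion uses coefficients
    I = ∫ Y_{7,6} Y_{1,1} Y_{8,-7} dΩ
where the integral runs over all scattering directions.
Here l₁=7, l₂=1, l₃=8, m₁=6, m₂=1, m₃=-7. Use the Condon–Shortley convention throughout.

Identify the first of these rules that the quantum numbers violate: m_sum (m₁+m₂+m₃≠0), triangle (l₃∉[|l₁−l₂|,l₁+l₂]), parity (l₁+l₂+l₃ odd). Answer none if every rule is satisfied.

none

Σmᵢ = 0  ✓
l₃∈[|l₁−l₂|,l₁+l₂]=[6,8], have l₃=8  ✓
Σlᵢ = 16 ⇒ even  ✓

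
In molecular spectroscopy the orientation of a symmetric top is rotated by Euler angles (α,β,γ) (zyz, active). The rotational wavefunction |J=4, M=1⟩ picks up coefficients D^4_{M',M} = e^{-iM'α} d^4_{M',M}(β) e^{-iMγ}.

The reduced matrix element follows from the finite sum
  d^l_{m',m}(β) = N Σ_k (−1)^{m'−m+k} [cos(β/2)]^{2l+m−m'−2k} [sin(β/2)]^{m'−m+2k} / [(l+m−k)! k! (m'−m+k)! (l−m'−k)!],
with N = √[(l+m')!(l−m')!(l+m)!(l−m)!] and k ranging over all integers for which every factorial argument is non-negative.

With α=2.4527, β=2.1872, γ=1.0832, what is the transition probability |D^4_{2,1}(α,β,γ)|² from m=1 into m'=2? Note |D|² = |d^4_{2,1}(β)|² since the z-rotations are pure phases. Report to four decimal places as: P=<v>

D^4_{2,1}(2.4527,2.1872,1.0832) = e^{-i·2·2.4527}·d^4_{2,1}(2.1872)·e^{-i·1·1.0832}. Compute d first:
With c≡cos(β/2)=0.459291 and s≡sin(β/2)=0.888286, N=[720·2·120·6]^{1/2}=1018.233765
The bounds max(0,m−m')=0 and min(l+m,l−m')=2 give 3 terms
  k=0: (−1)^1·1018.2338/(240)·0.4593^7·0.8883^1 = -0.016248
  k=1: (−1)^2·1018.2338/(48)·0.4593^5·0.8883^3 = +0.303880
  k=2: (−1)^3·1018.2338/(72)·0.4593^3·0.8883^5 = -0.757778
d^4_{2,1}(2.1872) = -0.016248 +0.303880 -0.757778 = -0.470146
|D^4_{2,1}|² = |d^4_{2,1}(β)|² = (-0.470146)² = 0.221037 (the z-rotation phases have unit modulus)

P=0.2210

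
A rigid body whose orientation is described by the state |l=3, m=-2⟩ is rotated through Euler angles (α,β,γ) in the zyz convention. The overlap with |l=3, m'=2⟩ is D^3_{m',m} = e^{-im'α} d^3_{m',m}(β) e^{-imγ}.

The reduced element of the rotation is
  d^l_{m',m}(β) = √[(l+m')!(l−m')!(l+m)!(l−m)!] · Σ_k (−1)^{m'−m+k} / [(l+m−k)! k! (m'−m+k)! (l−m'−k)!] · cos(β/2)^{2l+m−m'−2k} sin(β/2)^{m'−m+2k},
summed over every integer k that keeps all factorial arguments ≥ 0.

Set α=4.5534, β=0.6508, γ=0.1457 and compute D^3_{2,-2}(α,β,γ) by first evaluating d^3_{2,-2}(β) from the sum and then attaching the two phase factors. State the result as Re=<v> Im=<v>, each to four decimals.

Re=-0.0376 Im=-0.0262

First d^3_{2,-2}(β=0.6508), then the phase factors e^{-i(2)α} and e^{-i(-2)γ}:
With c≡cos(β/2)=0.947523 and s≡sin(β/2)=0.319688, N=[120·1·1·120]^{1/2}=120.000000
Admissible k: 0..1 (factorial args all ≥0)
  k=0: (−1)^4·120.0000/(24)·0.9475^2·0.3197^4 = +0.046887
  k=1: (−1)^5·120.0000/(120)·0.9475^0·0.3197^6 = -0.001067
d^3_{2,-2}(0.6508) = +0.046887 -0.001067 = +0.045820
D = (-0.949870-0.312647i)·(+0.045820)·(+0.957843+0.287293i) = -0.037572-0.026225i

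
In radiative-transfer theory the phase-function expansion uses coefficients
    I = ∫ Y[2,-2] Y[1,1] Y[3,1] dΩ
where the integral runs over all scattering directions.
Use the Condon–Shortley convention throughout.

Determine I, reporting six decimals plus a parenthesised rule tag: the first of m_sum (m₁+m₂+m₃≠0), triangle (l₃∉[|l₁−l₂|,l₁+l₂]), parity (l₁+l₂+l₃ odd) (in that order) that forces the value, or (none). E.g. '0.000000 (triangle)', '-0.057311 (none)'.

m-sum 0 ✓  L=6 even ✓  1≤3≤3 ✓
Π(2lᵢ+1) = 5×3×7 = 105
triangle coeff Δ(2,1,3) = 1/105
Σ_t [0,0]: t=0:+1/4 = 1/4
(3j)²=3/35 [(2 1 3; 0 0 0)], sign=-1
Σ_t [0,0]: t=0:+1/48 = 1/48
(3j)²=1/105 [(2 1 3; -2 1 1)], sign=+1
⇒ 4πI² = 3/35
I = (-1)√(3/35/(4π)) = -0.08258890
No selection rule forces the value: the integral is nonzero (none).

-0.082589 (none)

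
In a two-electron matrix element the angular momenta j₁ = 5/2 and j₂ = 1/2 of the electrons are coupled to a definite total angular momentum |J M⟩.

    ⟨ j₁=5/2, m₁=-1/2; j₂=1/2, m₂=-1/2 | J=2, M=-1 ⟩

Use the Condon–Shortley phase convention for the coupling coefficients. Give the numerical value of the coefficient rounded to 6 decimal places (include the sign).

+√(1/3) ≈ +0.577350

triangle: 1!*4!*0!/6! = 24/720
(j±m)!: 2!*3!*0!*1!*1!*3! = 72
prefactor² = (2J+1)*Δ*N² = 12
  k=0: +1/(0!*1!*3!*0!*1!*0!) = 1/6
Σ = 1/6  ⇒  CG² = 12*(1/6)² = 1/3
CG = +√(1/3) = +0.577350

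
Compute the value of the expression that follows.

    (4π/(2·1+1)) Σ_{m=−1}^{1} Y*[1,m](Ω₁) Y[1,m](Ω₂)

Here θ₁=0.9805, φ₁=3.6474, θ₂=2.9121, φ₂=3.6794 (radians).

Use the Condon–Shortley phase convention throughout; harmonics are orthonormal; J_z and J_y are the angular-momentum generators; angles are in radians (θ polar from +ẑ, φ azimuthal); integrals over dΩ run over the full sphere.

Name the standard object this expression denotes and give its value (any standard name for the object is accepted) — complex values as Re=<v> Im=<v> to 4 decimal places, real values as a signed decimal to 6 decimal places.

Legendre polynomial (addition theorem), -0.353123

This sum is the spherical-harmonic addition theorem: it equals the Legendre polynomial P_l(cos γ) of the angle γ between the two directions.
Expand P_1 via completeness: Σ_{m} conj(Y_{1,m}) at Ω₁ times Y_{1,m} at Ω₂ —
  [-1]  conj(Y_{1,-1})(Ω₁) = -0.251088-0.139069i ; Y_{1,-1}(Ω₂) = -0.067499+0.040260i ; Δ = +0.022547-0.000722i
  [+0]  conj(Y_{1,0})(Ω₁) = +0.271960-0.000000i ; Y_{1,0}(Ω₂) = -0.475792+0.000000i ; Δ = -0.129396+0.000000i
  [+1]  conj(Y_{1,1})(Ω₁) = +0.251088-0.139069i ; Y_{1,1}(Ω₂) = +0.067499+0.040260i ; Δ = +0.022547+0.000722i
Accumulated sum -0.084302+0.000000i; after 4π/(2l+1) scaling, -0.353123+0.000000i ⇒ P_1 = -0.353123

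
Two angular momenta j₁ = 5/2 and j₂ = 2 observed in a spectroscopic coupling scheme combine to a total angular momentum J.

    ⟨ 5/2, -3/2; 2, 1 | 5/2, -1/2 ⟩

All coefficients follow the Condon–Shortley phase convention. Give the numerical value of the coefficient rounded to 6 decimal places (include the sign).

√[6·2!3!2!/8! · 1!4!3!1!2!3!] = √(216/35)
  +(−1)^1/∏(1,1,3,2,0,0)! = -1/12  (running -1/12)
  +(−1)^2/∏(2,0,2,1,1,1)! = 1/4  (running 1/6)
⟨..|..⟩ = √(216/35)·(1/6) = +0.414039

+0.414039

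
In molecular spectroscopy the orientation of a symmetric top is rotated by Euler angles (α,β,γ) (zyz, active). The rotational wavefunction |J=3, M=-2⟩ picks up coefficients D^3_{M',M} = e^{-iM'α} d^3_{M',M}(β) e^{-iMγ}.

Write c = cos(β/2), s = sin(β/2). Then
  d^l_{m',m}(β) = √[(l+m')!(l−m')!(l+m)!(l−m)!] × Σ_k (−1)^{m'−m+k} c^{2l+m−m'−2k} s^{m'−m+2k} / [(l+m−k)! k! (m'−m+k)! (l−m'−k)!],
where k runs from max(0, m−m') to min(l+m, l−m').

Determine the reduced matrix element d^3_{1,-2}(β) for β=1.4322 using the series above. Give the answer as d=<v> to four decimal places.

d=-0.4773

d^3_{1,-2}(β=1.4322) via the finite sum:
c=cos(1.432200/2)=0.754372, s=sin(1.432200/2)=0.656448; N=√[24·2·1·120]=75.894664
Admissible k: 0..1 (factorial args all ≥0)
  k=0: (−1)^3·75.8947/(12)·0.7544^3·0.6564^3 = -0.768044
  k=1: (−1)^4·75.8947/(24)·0.7544^1·0.6564^5 = +0.290794
d^3_{1,-2}(1.4322) = -0.768044 +0.290794 = -0.477250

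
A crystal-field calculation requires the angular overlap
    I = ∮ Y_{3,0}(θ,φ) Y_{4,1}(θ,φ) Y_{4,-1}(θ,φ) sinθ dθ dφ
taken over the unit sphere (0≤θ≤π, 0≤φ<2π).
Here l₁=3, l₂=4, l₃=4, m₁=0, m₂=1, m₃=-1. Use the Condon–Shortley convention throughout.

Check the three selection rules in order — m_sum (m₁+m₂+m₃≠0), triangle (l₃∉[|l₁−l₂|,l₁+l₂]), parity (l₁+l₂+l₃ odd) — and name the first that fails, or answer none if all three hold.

parity

azimuthal sum: 0 + 1 − 1 = 0  ✓
1 ≤ 4 ≤ 7 (triangle on l)  ✓
L = 3 + 4 + 4 = 11 (odd)  ✗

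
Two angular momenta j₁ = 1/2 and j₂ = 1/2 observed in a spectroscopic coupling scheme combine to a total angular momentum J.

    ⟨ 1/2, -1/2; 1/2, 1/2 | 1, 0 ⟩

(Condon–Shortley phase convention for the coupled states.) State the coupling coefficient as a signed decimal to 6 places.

+0.707107

triangle: 0!×1!×1!/3! = 1/6
(j±m)!: 0!×1!×1!×0!×1!×1! = 1
prefactor² = (2J+1)×Δ×N² = 1/2
  k=0: +1/(0!×0!×1!×1!×0!×0!) = 1
Σ = 1  ⇒  CG² = 1/2×1² = 1/2
CG = +√(1/2) = +0.707107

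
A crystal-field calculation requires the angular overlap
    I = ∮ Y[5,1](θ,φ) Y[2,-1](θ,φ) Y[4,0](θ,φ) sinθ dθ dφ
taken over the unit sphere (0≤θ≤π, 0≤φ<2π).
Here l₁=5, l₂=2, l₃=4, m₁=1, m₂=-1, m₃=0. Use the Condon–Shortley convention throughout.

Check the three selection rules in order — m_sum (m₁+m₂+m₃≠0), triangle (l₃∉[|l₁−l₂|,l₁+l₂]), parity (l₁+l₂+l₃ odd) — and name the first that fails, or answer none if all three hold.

m₁+m₂+m₃ = 1 − 1 + 0 = 0  ✓
triangle: |5−2|=3 ≤ l₃=4 ≤ 5+2=7  ✓
parity: l₁+l₂+l₃ = 11 is odd  ✗

parity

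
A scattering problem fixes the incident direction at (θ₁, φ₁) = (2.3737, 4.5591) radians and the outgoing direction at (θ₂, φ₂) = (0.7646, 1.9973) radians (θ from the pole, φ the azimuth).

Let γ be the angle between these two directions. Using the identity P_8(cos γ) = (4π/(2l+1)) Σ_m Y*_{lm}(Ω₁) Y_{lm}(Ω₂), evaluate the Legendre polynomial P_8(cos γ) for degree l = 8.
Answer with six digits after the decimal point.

Addition theorem: P_8(cos γ) = (4π/17) Σ_m Y*_{lm}(Ω₁) Y_{lm}(Ω₂), m = −8…8:
  m=-8: Y*=+0.009434-0.026294i  Y=-0.026193+0.007261i  product -0.000056+0.000757i
  m=-7: Y*=-0.101680-0.055254i  Y=+0.017617-0.111965i  product -0.007978+0.010411i
  m=-6: Y*=-0.173284+0.227443i  Y=+0.235624+0.155241i  product -0.076138+0.026690i
  m=-5: Y*=+0.312464+0.324539i  Y=-0.379903+0.239093i  product -0.196301-0.048586i
  m=-4: Y*=+0.318986-0.224447i  Y=-0.053295-0.391732i  product -0.104923-0.112995i
  m=-3: Y*=+0.000984+0.001987i  Y=+0.007443+0.002231i  product +0.000003+0.000017i
  m=-2: Y*=+0.356162-0.112746i  Y=+0.243988-0.279430i  product +0.055395-0.127031i
  m=-1: Y*=-0.027914-0.180675i  Y=+0.079607+0.175194i  product +0.029431-0.019273i
  m=+0: Y*=+0.323730-0.000000i  Y=+0.318487+0.000000i  product +0.103104+0.000000i
  m=+1: Y*=+0.027914-0.180675i  Y=-0.079607+0.175194i  product +0.029431+0.019273i
  m=+2: Y*=+0.356162+0.112746i  Y=+0.243988+0.279430i  product +0.055395+0.127031i
  m=+3: Y*=-0.000984+0.001987i  Y=-0.007443+0.002231i  product +0.000003-0.000017i
  m=+4: Y*=+0.318986+0.224447i  Y=-0.053295+0.391732i  product -0.104923+0.112995i
  m=+5: Y*=-0.312464+0.324539i  Y=+0.379903+0.239093i  product -0.196301+0.048586i
  m=+6: Y*=-0.173284-0.227443i  Y=+0.235624-0.155241i  product -0.076138-0.026690i
  m=+7: Y*=+0.101680-0.055254i  Y=-0.017617-0.111965i  product -0.007978-0.010411i
  m=+8: Y*=+0.009434+0.026294i  Y=-0.026193-0.007261i  product -0.000056-0.000757i
Total Σ_m = -0.498032-0.000000i. Multiply by 0.739198: -0.368145-0.000000i. P_8(cos γ) = -0.368145

-0.368145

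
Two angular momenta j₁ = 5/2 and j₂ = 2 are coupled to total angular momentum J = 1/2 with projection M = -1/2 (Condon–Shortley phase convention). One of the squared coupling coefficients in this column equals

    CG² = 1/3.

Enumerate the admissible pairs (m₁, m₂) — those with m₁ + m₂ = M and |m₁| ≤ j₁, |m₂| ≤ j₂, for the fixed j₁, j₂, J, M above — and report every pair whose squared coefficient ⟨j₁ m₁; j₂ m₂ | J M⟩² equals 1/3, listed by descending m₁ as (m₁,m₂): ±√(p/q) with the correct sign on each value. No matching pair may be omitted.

Admissible pairs with m₁+m₂ = M = -1/2: (-5/2,2), (-3/2,1), (-1/2,0), (1/2,-1), (3/2,-2)
  (m₁,m₂)=(3/2,-2): CG² = 1/15, CG = +√(1/15)
  (m₁,m₂)=(1/2,-1): CG² = 2/15, CG = −√(2/15)
  (m₁,m₂)=(-1/2,0): CG² = 1/5, CG = +√(1/5)
  (m₁,m₂)=(-3/2,1): CG² = 4/15, CG = −√(4/15)
  (m₁,m₂)=(-5/2,2): CG² = 1/3, CG = +√(1/3)   ← matches the target
Pairs with CG² = 1/3: (-5/2,2): +√(1/3)

(-5/2,2): +√(1/3)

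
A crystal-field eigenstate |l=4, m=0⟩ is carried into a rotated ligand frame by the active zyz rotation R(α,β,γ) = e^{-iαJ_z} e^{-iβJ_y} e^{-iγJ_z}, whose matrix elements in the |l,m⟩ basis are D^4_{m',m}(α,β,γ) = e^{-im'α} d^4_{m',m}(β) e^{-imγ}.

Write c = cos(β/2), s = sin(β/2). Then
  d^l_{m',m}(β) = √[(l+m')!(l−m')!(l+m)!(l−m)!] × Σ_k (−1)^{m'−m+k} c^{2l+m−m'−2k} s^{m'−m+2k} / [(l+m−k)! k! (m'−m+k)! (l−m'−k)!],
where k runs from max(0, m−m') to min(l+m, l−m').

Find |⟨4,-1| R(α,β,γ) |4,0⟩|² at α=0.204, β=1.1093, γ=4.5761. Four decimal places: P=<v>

P=0.1291

D^4_{-1,0}(0.2040,1.1093,4.5761) = e^{-i·-1·0.2040}·d^4_{-1,0}(1.1093)·e^{-i·0·4.5761}. Compute d first:
With c≡cos(β/2)=0.850085 and s≡sin(β/2)=0.526646, N=[6·120·24·24]^{1/2}=643.987578
Admissible k: 1..4 (factorial args all ≥0)
  k=1: (−1)^0·643.9876/(144)·0.8501^7·0.5266^1 = +0.755561
  k=2: (−1)^1·643.9876/(24)·0.8501^5·0.5266^3 = -1.739937
  k=3: (−1)^2·643.9876/(24)·0.8501^3·0.5266^5 = +0.667800
  k=4: (−1)^3·643.9876/(144)·0.8501^1·0.5266^7 = -0.042718
d^4_{-1,0}(1.1093) = +0.755561 -1.739937 +0.667800 -0.042718 = -0.359294
|D^4_{-1,0}|² = |d^4_{-1,0}(β)|² = (-0.359294)² = 0.129092 (the z-rotation phases have unit modulus)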